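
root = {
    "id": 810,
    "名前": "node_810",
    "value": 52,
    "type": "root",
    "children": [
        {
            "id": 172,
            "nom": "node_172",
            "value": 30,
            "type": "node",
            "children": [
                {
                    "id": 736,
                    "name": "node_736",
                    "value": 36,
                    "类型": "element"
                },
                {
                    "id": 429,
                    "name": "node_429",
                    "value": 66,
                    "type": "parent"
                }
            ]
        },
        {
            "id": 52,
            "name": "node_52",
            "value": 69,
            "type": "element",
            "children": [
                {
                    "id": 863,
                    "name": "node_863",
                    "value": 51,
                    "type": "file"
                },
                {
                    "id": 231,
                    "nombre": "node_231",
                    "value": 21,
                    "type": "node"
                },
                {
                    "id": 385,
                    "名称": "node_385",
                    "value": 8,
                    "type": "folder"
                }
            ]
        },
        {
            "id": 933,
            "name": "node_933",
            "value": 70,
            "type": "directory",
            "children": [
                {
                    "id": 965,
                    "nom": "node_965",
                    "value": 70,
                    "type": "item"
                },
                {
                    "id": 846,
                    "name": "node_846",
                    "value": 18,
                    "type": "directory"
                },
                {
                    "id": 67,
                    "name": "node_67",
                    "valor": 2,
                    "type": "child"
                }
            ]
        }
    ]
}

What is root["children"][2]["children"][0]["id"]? 965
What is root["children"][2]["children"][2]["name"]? "node_67"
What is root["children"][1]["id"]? 52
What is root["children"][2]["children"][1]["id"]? 846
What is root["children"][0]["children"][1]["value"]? 66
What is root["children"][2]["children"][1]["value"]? 18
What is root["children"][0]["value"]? 30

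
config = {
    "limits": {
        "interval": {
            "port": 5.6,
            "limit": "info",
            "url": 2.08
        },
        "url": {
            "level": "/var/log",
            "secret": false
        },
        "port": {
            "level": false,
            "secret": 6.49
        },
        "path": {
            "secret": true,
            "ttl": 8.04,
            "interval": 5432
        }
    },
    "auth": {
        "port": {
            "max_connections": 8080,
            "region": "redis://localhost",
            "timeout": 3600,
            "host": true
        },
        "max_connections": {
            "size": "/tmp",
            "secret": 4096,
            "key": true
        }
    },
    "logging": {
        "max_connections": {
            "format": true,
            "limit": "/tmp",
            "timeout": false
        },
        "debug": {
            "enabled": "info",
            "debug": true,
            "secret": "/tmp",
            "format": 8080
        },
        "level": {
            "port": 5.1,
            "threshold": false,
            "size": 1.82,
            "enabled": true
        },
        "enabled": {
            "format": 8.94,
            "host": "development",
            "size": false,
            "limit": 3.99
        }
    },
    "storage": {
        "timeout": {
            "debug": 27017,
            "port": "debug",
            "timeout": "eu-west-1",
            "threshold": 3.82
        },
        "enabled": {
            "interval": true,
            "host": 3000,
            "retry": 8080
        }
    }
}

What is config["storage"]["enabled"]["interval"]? True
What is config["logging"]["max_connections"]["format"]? True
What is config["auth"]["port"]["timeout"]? 3600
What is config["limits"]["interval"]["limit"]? "info"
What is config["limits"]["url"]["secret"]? False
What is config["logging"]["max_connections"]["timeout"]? False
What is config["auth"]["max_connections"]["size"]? "/tmp"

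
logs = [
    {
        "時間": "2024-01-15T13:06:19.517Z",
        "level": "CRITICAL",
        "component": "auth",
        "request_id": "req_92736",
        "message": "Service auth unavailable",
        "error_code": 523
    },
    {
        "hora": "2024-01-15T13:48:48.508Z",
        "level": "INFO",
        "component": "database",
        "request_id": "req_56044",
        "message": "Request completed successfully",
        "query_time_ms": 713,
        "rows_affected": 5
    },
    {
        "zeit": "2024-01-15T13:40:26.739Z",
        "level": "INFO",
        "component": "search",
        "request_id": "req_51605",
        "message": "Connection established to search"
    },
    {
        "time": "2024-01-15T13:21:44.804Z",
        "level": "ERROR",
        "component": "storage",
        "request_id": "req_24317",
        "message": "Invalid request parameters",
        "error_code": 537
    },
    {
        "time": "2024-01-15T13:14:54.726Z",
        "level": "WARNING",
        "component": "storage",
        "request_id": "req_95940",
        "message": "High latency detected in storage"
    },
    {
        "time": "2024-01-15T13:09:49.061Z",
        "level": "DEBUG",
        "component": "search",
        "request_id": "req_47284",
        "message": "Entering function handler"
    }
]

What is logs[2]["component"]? "search"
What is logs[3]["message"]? "Invalid request parameters"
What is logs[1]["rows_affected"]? 5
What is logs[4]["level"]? "WARNING"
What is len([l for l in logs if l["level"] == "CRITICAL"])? 1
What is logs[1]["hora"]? "2024-01-15T13:48:48.508Z"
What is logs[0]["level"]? "CRITICAL"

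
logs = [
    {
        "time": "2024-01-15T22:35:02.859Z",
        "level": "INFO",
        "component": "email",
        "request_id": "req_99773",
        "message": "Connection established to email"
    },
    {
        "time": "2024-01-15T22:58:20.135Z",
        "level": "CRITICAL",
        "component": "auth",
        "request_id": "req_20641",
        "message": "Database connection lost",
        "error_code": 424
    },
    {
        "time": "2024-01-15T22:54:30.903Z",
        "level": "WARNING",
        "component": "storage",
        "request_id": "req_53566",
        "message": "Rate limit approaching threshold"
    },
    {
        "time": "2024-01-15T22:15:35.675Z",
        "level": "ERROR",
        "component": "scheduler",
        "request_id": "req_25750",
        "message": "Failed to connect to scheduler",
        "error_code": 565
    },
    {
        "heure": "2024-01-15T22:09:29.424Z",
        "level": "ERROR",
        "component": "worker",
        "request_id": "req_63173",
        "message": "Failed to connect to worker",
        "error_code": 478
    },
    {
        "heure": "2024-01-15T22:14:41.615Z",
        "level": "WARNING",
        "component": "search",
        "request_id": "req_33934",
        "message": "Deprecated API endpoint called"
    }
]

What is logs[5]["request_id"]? "req_33934"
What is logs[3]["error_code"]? 565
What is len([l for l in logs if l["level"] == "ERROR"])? 2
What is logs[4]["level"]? "ERROR"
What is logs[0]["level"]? "INFO"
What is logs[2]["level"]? "WARNING"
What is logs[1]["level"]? "CRITICAL"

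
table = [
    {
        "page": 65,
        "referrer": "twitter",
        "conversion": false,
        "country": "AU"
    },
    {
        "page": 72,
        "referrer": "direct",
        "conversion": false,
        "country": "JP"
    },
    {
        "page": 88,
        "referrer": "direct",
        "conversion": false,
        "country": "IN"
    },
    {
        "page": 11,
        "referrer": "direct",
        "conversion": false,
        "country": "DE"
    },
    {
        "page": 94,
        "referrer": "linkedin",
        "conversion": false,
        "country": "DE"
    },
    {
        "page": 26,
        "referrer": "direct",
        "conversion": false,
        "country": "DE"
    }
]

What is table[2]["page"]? 88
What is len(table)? 6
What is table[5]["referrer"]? "direct"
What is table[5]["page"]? 26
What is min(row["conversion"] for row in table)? False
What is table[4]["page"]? 94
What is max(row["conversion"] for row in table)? False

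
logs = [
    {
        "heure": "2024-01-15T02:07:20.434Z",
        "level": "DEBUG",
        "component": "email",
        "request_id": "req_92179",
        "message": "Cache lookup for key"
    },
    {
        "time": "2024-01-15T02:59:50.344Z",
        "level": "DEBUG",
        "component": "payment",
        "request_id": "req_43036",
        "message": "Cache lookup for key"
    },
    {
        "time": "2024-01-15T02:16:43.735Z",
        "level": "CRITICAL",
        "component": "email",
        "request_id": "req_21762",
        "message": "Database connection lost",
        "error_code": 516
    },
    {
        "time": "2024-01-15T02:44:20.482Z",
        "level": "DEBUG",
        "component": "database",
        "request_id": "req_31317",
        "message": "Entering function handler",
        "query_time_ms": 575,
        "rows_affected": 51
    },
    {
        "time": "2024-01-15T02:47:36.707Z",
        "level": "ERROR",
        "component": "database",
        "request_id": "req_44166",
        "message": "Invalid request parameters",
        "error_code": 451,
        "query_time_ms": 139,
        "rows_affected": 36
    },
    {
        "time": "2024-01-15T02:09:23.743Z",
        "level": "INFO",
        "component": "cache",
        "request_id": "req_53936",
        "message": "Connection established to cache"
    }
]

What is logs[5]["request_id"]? "req_53936"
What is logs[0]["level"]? "DEBUG"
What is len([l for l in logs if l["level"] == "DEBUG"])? 3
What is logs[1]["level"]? "DEBUG"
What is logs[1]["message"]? "Cache lookup for key"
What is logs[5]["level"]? "INFO"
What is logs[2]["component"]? "email"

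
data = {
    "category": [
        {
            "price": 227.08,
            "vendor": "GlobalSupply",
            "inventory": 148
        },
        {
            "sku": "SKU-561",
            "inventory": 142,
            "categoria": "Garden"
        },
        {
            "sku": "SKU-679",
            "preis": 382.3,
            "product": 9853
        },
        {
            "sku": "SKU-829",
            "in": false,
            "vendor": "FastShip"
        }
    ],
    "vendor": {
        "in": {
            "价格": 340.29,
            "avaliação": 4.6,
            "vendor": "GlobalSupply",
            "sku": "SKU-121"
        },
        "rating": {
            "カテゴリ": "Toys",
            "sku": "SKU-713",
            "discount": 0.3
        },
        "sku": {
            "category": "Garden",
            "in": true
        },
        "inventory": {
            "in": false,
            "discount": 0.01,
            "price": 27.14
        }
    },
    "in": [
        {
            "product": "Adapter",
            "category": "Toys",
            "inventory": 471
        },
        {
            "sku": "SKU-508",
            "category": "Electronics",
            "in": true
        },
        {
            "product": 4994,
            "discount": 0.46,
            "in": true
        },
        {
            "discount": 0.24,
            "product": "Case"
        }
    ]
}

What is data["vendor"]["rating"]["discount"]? 0.3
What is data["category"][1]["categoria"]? "Garden"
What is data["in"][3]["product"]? "Case"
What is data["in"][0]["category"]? "Toys"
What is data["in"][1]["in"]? True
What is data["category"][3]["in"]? False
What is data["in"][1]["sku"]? "SKU-508"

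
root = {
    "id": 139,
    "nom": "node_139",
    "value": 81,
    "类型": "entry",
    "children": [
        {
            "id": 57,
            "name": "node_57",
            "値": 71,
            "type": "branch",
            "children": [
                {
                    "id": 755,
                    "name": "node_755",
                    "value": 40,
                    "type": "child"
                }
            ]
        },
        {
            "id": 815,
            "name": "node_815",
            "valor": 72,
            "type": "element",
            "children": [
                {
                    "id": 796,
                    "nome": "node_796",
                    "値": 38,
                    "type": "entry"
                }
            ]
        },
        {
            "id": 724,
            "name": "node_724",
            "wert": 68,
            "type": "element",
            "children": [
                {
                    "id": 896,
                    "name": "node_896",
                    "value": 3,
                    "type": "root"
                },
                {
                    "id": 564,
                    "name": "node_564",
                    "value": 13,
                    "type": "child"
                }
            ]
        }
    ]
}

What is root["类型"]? "entry"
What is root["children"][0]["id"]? 57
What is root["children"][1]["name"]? "node_815"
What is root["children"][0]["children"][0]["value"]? 40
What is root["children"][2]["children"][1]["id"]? 564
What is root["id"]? 139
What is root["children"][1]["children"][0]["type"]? "entry"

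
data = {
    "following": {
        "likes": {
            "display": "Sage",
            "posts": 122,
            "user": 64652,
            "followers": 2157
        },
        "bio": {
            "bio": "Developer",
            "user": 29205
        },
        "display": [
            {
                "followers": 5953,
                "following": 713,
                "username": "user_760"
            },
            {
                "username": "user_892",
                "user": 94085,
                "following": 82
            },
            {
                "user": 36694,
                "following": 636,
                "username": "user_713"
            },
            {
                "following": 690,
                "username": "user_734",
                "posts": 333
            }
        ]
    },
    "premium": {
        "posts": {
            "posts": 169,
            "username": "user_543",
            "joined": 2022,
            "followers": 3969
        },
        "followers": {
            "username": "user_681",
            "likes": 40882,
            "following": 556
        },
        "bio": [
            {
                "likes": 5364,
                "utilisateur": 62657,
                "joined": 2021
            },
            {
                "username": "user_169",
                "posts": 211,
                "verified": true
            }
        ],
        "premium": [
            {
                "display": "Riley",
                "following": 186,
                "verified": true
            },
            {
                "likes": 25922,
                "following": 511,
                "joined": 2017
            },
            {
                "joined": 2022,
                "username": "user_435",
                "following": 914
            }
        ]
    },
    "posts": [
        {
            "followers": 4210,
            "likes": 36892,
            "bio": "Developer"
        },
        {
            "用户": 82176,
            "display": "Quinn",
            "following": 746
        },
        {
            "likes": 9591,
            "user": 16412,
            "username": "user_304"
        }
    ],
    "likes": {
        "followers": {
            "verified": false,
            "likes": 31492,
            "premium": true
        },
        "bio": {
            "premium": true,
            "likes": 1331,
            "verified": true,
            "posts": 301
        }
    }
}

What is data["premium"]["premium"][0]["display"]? "Riley"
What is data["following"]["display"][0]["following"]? 713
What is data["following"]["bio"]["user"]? 29205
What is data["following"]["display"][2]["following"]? 636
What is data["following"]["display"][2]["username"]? "user_713"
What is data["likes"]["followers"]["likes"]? 31492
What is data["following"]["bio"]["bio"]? "Developer"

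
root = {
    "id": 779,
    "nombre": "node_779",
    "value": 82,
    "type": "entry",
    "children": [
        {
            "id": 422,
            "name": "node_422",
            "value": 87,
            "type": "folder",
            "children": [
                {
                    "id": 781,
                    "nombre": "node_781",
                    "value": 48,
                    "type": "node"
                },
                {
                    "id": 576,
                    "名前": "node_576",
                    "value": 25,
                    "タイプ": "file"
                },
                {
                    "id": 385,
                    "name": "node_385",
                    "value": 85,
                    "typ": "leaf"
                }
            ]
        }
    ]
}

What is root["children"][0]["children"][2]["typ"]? "leaf"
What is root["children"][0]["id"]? 422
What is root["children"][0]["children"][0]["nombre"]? "node_781"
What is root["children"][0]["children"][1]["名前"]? "node_576"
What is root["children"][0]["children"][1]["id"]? 576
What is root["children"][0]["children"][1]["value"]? 25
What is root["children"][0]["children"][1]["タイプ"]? "file"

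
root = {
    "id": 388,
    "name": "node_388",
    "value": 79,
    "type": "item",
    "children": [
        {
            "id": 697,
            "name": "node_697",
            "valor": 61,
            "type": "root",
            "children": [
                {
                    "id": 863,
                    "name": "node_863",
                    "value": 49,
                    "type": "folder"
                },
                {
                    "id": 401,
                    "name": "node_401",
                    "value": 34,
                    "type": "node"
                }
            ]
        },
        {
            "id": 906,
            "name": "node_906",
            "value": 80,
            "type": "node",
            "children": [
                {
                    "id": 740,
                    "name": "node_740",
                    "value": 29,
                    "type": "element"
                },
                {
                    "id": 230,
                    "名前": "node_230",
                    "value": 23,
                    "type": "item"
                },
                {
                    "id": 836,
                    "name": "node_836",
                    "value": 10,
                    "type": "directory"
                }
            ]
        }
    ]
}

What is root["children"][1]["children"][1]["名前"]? "node_230"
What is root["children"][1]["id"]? 906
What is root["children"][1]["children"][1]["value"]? 23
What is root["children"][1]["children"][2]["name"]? "node_836"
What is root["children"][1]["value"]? 80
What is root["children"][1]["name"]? "node_906"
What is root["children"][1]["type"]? "node"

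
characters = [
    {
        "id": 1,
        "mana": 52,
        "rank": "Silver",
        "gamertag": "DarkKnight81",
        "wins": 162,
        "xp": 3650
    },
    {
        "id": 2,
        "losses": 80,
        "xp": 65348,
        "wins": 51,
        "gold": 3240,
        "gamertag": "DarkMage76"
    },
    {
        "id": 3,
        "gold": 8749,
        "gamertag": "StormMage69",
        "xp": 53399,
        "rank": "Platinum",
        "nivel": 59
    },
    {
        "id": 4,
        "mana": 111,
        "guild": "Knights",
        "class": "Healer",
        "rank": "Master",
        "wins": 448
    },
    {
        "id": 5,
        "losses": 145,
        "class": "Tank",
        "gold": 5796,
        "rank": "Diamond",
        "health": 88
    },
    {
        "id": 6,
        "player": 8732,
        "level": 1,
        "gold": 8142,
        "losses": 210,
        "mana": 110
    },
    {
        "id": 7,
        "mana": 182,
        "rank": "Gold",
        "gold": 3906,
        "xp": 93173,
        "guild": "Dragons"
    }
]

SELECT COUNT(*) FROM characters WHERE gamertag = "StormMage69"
1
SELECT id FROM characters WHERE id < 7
[1, 2, 3, 4, 5, 6]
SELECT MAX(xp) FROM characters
93173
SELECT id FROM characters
[1, 2, 3, 4, 5, 6, 7]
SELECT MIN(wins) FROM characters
51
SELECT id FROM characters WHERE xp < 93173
[1, 2, 3]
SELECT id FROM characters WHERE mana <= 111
[1, 4, 6]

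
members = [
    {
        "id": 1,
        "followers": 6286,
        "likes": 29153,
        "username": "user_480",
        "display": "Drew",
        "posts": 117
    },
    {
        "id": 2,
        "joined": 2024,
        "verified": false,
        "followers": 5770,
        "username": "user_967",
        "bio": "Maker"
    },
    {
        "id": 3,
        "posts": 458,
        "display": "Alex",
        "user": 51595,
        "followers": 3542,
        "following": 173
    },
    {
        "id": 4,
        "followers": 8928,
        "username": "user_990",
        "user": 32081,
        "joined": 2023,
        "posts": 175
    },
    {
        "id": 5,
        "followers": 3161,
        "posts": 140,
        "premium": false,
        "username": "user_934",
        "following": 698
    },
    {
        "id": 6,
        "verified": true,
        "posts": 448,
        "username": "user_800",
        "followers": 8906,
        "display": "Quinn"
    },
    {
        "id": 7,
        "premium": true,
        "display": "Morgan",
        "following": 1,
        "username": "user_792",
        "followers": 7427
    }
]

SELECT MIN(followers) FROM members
3161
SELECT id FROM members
[1, 2, 3, 4, 5, 6, 7]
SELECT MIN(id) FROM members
1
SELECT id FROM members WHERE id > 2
[3, 4, 5, 6, 7]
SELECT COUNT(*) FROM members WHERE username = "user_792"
1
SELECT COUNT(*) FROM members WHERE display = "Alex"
1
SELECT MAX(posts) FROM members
458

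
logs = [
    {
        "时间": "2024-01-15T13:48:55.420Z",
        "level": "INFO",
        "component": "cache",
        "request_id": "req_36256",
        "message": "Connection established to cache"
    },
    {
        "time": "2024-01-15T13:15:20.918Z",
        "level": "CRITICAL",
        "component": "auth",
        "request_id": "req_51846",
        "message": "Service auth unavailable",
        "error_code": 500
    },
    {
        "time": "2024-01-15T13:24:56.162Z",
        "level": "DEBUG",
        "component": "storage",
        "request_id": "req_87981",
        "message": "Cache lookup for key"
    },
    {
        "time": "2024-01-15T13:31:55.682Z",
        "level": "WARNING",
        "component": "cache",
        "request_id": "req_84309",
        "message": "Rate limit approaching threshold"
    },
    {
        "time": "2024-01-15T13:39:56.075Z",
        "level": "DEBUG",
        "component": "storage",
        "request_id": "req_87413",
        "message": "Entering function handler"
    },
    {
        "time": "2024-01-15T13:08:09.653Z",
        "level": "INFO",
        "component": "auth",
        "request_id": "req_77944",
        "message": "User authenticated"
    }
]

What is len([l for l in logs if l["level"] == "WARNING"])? 1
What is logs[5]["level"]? "INFO"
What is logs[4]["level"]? "DEBUG"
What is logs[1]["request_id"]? "req_51846"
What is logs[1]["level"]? "CRITICAL"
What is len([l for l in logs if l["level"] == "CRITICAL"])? 1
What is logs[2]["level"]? "DEBUG"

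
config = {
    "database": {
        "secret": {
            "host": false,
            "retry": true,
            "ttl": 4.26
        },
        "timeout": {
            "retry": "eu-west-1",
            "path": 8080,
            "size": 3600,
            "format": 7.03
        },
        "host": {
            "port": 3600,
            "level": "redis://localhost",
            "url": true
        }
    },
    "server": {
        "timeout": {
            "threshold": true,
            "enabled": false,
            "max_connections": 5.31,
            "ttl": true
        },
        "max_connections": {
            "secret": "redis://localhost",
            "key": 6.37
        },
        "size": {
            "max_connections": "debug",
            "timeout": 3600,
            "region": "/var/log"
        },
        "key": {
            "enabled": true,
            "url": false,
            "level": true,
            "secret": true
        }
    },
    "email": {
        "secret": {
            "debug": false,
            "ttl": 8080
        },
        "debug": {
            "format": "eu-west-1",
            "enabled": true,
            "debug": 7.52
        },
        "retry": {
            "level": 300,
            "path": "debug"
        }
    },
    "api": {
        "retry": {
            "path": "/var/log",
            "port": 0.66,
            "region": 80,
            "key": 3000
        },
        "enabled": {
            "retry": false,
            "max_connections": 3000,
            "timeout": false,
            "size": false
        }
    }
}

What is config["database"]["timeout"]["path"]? 8080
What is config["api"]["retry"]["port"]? 0.66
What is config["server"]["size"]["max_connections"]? "debug"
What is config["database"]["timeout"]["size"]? 3600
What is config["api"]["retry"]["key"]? 3000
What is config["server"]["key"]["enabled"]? True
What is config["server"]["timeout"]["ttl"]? True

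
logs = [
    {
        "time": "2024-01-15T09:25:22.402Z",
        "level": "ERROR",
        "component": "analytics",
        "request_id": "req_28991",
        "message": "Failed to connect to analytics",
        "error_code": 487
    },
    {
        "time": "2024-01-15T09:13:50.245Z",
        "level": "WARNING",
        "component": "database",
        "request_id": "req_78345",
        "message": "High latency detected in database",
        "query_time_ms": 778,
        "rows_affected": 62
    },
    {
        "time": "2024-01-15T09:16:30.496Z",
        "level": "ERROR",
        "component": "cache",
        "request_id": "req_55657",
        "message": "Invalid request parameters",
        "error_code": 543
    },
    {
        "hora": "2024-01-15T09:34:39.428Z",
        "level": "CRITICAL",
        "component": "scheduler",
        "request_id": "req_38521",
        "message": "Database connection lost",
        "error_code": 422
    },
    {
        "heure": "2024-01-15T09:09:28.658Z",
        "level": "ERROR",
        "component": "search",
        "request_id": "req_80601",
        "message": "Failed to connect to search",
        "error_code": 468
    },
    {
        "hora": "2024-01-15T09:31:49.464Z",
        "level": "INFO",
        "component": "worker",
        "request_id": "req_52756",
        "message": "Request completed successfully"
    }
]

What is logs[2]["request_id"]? "req_55657"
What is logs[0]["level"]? "ERROR"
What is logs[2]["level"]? "ERROR"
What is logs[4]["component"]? "search"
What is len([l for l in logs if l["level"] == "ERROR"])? 3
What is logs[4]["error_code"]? 468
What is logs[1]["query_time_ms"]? 778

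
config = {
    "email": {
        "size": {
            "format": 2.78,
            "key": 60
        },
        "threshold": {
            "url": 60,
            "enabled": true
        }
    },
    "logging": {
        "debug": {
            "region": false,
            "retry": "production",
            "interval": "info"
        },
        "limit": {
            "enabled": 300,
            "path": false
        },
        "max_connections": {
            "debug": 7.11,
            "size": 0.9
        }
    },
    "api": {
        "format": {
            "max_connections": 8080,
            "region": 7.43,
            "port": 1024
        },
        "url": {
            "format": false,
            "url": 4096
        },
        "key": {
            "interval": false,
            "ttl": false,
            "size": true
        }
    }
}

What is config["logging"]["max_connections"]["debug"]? 7.11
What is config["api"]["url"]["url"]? 4096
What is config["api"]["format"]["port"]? 1024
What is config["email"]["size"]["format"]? 2.78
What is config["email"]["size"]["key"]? 60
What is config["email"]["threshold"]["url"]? 60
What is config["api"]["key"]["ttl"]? False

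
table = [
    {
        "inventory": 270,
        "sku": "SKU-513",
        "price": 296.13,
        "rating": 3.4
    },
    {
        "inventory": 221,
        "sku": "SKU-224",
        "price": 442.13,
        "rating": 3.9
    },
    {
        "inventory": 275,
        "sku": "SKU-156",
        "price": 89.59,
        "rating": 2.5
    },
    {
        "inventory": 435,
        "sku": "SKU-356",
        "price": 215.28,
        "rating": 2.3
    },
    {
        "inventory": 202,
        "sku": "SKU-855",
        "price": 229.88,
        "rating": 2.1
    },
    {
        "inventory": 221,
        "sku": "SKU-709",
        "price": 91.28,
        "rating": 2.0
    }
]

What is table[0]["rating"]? 3.4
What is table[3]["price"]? 215.28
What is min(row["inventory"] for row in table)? 202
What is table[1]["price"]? 442.13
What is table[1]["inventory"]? 221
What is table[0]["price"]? 296.13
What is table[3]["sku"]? "SKU-356"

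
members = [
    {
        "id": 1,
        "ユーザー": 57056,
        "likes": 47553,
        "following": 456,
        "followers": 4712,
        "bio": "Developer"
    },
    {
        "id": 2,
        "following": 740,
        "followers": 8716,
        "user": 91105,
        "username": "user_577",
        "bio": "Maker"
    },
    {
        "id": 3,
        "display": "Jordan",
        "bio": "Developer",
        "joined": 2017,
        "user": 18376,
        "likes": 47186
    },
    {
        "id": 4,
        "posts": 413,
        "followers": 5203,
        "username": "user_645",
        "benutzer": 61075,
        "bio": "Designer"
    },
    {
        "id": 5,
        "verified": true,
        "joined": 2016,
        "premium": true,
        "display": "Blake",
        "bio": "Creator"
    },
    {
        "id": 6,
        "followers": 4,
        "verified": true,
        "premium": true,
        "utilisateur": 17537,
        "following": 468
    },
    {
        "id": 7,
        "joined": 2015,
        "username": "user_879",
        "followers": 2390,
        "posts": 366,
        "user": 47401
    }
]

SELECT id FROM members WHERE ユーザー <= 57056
[1]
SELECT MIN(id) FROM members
1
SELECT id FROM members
[1, 2, 3, 4, 5, 6, 7]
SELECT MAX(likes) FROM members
47553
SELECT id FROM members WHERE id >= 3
[3, 4, 5, 6, 7]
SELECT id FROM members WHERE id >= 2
[2, 3, 4, 5, 6, 7]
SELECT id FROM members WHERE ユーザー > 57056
[]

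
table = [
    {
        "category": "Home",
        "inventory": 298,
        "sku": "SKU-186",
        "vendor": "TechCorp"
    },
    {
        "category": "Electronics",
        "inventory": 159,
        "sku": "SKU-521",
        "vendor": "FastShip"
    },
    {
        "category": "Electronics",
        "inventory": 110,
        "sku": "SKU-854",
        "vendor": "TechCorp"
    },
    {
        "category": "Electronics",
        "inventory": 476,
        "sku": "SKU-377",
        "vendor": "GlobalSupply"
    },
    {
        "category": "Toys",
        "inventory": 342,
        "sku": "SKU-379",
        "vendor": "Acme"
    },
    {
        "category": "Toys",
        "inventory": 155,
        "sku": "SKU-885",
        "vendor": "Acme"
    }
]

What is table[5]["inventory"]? 155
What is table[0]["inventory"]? 298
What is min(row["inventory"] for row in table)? 110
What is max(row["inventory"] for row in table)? 476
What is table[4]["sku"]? "SKU-379"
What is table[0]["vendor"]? "TechCorp"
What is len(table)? 6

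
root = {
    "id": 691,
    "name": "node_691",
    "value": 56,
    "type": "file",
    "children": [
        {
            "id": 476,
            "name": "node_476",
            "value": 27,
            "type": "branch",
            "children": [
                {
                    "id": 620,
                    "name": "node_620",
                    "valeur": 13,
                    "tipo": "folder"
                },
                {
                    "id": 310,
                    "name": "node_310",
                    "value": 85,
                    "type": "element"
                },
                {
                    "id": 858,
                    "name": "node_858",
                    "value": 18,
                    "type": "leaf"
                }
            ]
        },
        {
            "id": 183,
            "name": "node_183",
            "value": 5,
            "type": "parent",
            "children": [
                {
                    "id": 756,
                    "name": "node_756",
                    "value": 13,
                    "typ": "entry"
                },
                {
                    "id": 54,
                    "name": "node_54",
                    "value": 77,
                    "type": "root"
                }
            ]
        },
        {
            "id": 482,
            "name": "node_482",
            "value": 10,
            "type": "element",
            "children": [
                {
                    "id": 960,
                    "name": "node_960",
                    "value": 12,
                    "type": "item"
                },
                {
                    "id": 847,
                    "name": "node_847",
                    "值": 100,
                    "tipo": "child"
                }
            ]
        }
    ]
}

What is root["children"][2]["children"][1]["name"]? "node_847"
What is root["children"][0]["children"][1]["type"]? "element"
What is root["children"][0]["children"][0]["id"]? 620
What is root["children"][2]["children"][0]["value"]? 12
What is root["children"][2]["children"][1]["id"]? 847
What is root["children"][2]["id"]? 482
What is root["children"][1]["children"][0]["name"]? "node_756"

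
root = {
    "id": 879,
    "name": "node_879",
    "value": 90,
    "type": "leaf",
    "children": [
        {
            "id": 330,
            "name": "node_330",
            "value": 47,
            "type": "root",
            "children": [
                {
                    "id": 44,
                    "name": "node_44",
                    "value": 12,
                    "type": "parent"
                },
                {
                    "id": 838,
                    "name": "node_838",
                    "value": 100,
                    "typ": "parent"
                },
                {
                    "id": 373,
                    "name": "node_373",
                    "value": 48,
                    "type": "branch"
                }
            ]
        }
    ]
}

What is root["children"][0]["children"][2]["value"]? 48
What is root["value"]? 90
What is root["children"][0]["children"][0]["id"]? 44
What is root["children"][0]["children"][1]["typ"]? "parent"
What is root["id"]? 879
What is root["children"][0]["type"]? "root"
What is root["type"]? "leaf"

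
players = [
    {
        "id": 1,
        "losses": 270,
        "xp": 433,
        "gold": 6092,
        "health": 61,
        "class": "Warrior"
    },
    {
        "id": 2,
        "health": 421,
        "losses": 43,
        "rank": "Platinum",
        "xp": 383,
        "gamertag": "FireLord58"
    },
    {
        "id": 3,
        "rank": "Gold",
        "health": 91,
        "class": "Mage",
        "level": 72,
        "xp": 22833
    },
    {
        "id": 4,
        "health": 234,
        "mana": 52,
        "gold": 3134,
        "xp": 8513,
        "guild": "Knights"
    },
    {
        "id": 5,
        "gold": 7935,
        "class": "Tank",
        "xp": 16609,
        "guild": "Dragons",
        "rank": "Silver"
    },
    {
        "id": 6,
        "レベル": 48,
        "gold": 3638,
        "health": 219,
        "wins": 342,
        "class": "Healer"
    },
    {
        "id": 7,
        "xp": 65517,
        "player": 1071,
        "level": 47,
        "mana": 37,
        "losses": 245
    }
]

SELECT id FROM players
[1, 2, 3, 4, 5, 6, 7]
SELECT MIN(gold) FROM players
3134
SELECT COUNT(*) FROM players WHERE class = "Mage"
1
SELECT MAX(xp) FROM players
65517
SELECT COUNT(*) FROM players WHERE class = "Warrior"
1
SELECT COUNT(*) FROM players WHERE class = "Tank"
1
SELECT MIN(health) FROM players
61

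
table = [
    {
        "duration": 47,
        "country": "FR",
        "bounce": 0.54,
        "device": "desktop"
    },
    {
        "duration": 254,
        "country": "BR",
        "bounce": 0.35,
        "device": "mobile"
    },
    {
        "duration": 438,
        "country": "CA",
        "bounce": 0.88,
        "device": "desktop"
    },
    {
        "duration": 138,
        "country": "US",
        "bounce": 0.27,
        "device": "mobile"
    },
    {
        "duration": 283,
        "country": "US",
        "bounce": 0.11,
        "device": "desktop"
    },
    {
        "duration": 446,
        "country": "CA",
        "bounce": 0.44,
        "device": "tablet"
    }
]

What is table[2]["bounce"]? 0.88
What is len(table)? 6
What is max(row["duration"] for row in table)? 446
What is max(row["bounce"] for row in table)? 0.88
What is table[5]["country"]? "CA"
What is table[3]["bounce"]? 0.27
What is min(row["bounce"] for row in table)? 0.11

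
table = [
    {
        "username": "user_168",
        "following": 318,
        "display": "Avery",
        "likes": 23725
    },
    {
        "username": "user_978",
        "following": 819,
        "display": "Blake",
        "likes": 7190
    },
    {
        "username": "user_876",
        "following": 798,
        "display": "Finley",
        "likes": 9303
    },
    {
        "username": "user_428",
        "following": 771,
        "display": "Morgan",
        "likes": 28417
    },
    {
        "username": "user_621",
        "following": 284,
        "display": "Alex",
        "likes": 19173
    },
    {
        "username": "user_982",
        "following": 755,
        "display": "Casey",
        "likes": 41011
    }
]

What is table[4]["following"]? 284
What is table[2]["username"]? "user_876"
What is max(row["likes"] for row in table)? 41011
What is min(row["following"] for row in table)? 284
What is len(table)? 6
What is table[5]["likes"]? 41011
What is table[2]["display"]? "Finley"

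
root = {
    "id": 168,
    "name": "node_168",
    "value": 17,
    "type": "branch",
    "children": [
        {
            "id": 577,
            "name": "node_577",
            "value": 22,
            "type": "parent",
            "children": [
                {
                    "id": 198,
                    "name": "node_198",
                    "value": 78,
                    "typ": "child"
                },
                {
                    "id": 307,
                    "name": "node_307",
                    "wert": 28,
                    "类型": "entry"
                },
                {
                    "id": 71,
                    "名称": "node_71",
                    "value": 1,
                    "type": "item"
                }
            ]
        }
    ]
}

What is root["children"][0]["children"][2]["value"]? 1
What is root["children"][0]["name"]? "node_577"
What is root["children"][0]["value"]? 22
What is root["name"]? "node_168"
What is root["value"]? 17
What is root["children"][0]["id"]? 577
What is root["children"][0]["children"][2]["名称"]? "node_71"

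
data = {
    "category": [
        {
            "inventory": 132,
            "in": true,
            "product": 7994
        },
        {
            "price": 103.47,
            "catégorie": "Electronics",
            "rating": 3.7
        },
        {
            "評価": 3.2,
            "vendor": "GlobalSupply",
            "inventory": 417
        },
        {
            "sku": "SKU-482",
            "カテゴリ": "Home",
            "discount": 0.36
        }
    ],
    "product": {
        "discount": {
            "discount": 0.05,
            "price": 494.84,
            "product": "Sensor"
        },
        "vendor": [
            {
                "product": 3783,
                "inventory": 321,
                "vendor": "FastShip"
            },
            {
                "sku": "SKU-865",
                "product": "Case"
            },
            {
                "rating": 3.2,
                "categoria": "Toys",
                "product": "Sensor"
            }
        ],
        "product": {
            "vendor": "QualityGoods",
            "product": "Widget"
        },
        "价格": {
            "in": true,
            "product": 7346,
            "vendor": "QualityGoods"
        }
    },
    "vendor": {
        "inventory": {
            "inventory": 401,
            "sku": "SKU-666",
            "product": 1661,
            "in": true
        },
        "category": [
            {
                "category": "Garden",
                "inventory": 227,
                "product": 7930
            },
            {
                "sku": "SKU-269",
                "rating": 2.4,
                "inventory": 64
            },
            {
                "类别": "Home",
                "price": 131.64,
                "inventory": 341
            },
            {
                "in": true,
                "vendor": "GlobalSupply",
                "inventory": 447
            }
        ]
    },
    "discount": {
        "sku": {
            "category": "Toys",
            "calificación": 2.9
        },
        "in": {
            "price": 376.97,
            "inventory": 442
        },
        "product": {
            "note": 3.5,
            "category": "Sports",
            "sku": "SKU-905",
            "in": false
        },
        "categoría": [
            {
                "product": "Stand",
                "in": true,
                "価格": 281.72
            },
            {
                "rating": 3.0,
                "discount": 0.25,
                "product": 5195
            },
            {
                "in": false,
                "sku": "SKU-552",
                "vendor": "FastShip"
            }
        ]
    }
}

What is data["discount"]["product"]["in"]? False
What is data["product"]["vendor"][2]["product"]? "Sensor"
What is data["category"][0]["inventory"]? 132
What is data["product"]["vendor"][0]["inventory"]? 321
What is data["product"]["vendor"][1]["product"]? "Case"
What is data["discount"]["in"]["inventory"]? 442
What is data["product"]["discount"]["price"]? 494.84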